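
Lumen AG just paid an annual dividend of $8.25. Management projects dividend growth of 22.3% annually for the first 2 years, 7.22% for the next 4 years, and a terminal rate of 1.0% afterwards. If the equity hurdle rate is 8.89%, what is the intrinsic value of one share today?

$184.97

Three-stage DDM. Project D₁…D_6; terminal Gordon value at t=6 with g = 0.01; discount at r = 0.0889.
D_1 = 10.0898
D_2 = 12.3398
D_3 = 13.2307
D_4 = 14.1860
D_5 = 15.2102
D_6 = 16.3084
TV_6 = 16.4714/(0.0889−0.01) = 208.7634
P₀ = Σ Dₜ/(1+r)ᵗ + TV_6/(1+r)^6 = 184.9650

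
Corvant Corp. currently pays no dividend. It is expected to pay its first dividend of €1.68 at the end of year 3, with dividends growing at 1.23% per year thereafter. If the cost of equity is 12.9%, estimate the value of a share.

Deferred-dividend DDM. At t=2 the remaining stream is a growing perpetuity with first payment D_3 = 1.68.
V_2 = D_3/(r−g) = 1.68/(0.129−0.0123) = 14.3959
P₀ = V_2/(1+r)^2 = 14.3959/(1+0.129)^2 = 11.2941

€11.29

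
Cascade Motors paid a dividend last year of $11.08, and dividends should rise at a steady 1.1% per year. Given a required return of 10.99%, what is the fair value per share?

Gordon growth model: P₀ = D₁/(r − g). D₁ = 11.08 × (1 + 0.011) = 11.2019.
P₀ = 11.2019 / (0.1099 − 0.011) = 11.2019 / 0.0989 = 113.2647

$113.26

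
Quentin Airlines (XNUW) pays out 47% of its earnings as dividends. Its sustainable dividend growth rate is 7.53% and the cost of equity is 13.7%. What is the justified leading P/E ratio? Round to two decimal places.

7.62

Justified leading P/E = b/(r−g) = 0.47/(0.137−0.0753) = 7.6175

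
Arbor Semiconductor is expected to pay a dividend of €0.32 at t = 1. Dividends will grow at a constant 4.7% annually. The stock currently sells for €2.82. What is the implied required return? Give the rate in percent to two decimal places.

Rearranging the constant-growth DDM: r = D₁/P₀ + g.
r = 0.3200 / 2.82 + 0.047 = 0.11348 + 0.047 = 0.16048

16.05%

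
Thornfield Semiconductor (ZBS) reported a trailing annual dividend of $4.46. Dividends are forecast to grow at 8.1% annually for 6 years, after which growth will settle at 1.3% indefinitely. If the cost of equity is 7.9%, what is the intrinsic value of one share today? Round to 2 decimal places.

Two-stage DDM. Project D₁…D_6 at 0.081, terminal growth 0.013, discount at r = 0.079.
D_1 = 4.8213
D_2 = 5.2118
D_3 = 5.6339
D_4 = 6.0903
D_5 = 6.5836
D_6 = 7.1169
Terminal value at t=6: TV = D_7/(r−g) = 7.2094/(0.079−0.013) = 109.2332
P₀ = 4.8213/(1+0.079)^1 + 5.2118/(1+0.079)^2 + 5.6339/(1+0.079)^3 + 6.0903/(1+0.079)^4 + 6.5836/(1+0.079)^5 + 7.1169/(1+0.079)^6 + 109.2332/(1+0.079)^6 = 96.1532

$96.15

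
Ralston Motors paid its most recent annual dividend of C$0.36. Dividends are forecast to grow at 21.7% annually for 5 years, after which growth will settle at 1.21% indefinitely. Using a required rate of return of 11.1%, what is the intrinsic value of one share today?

C$8.20

Two-stage DDM. Project D₁…D_5 at 0.217, terminal growth 0.0121, discount at r = 0.111.
D_1 = 0.4381
D_2 = 0.5332
D_3 = 0.6489
D_4 = 0.7897
D_5 = 0.9611
Terminal value at t=5: TV = D_6/(r−g) = 0.9727/(0.111−0.0121) = 9.8352
P₀ = 0.4381/(1+0.111)^1 + 0.5332/(1+0.111)^2 + 0.6489/(1+0.111)^3 + 0.7897/(1+0.111)^4 + 0.9611/(1+0.111)^5 + 9.8352/(1+0.111)^5 = 8.1961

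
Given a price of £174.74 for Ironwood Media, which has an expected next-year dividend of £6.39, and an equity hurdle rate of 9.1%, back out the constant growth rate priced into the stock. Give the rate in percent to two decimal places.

From P₀ = D₁/(r − g), the implied growth is g = r − D₁/P₀.
g = 0.091 − 6.39/174.74 = 0.091 − 0.03657 = 0.05443

5.44%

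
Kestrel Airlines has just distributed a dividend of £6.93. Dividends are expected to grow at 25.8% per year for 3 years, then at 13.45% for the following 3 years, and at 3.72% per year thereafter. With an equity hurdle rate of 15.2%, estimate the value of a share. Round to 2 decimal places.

Three-stage DDM. Project D₁…D_6; terminal Gordon value at t=6 with g = 0.0372; discount at r = 0.152.
D_1 = 8.7179
D_2 = 10.9672
D_3 = 13.7967
D_4 = 15.6524
D_5 = 17.7576
D_6 = 20.1460
TV_6 = 20.8954/(0.152−0.0372) = 182.0159
P₀ = Σ Dₜ/(1+r)ᵗ + TV_6/(1+r)^6 = 128.9893

£128.99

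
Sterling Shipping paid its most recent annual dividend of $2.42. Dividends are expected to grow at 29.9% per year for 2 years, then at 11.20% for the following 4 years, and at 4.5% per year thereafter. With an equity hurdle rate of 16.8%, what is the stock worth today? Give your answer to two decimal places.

Three-stage DDM. Project D₁…D_6; terminal Gordon value at t=6 with g = 0.045; discount at r = 0.168.
D_1 = 3.1436
D_2 = 4.0835
D_3 = 4.5409
D_4 = 5.0494
D_5 = 5.6150
D_6 = 6.2439
TV_6 = 6.5248/(0.168−0.045) = 53.0474
P₀ = Σ Dₜ/(1+r)ᵗ + TV_6/(1+r)^6 = 37.1832

$37.18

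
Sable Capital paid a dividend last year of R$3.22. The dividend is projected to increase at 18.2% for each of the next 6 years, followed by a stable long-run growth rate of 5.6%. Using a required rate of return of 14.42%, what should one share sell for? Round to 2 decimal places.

Two-stage DDM. Project D₁…D_6 at 0.182, terminal growth 0.056, discount at r = 0.1442.
D_1 = 3.8060
D_2 = 4.4987
D_3 = 5.3175
D_4 = 6.2853
D_5 = 7.4292
D_6 = 8.7813
Terminal value at t=6: TV = D_7/(r−g) = 9.2731/(0.1442−0.056) = 105.1371
P₀ = 3.8060/(1+0.1442)^1 + 4.4987/(1+0.1442)^2 + 5.3175/(1+0.1442)^3 + 6.2853/(1+0.1442)^4 + 7.4292/(1+0.1442)^5 + 8.7813/(1+0.1442)^6 + 105.1371/(1+0.1442)^6 = 68.5348

R$68.53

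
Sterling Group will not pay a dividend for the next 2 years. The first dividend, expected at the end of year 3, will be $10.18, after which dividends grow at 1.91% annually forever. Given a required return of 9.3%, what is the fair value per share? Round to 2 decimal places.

$115.31

Deferred-dividend DDM. At t=2 the remaining stream is a growing perpetuity with first payment D_3 = 10.18.
V_2 = D_3/(r−g) = 10.18/(0.093−0.0191) = 137.7537
P₀ = V_2/(1+r)^2 = 137.7537/(1+0.093)^2 = 115.3089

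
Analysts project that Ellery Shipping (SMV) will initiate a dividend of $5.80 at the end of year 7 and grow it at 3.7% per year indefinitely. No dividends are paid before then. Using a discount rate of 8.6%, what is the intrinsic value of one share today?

$72.15

Deferred-dividend DDM. At t=6 the remaining stream is a growing perpetuity with first payment D_7 = 5.80.
V_6 = D_7/(r−g) = 5.80/(0.086−0.037) = 118.3673
P₀ = V_6/(1+r)^6 = 118.3673/(1+0.086)^6 = 72.1528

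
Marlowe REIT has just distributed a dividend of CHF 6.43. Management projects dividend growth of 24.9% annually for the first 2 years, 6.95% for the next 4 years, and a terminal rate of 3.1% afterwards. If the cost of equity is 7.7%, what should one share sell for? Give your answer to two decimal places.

Three-stage DDM. Project D₁…D_6; terminal Gordon value at t=6 with g = 0.031; discount at r = 0.077.
D_1 = 8.0311
D_2 = 10.0308
D_3 = 10.7279
D_4 = 11.4735
D_5 = 12.2710
D_6 = 13.1238
TV_6 = 13.5306/(0.077−0.031) = 294.1439
P₀ = Σ Dₜ/(1+r)ᵗ + TV_6/(1+r)^6 = 238.5779

CHF 238.58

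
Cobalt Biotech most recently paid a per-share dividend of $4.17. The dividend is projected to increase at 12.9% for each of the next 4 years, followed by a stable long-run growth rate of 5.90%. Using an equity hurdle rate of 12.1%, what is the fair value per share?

$90.26

Two-stage DDM. Project D₁…D_4 at 0.129, terminal growth 0.059, discount at r = 0.121.
D_1 = 4.7079
D_2 = 5.3153
D_3 = 6.0009
D_4 = 6.7750
Terminal value at t=4: TV = D_5/(r−g) = 7.1748/(0.121−0.059) = 115.7220
P₀ = 4.7079/(1+0.121)^1 + 5.3153/(1+0.121)^2 + 6.0009/(1+0.121)^3 + 6.7750/(1+0.121)^4 + 115.7220/(1+0.121)^4 = 90.2611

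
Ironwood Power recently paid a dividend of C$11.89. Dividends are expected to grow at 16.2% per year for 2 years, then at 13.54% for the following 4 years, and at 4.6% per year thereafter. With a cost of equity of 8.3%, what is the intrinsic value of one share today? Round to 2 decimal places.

Three-stage DDM. Project D₁…D_6; terminal Gordon value at t=6 with g = 0.046; discount at r = 0.083.
D_1 = 13.8162
D_2 = 16.0544
D_3 = 18.2282
D_4 = 20.6963
D_5 = 23.4985
D_6 = 26.6802
TV_6 = 27.9075/(0.083−0.046) = 754.2575
P₀ = Σ Dₜ/(1+r)ᵗ + TV_6/(1+r)^6 = 555.6127

C$555.61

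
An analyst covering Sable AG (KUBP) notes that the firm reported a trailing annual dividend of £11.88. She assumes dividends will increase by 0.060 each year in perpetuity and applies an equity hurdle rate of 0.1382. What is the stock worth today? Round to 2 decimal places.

£161.03

Gordon growth model: P₀ = D₁/(r − g). D₁ = 11.88 × (1 + 0.06) = 12.5928.
P₀ = 12.5928 / (0.1382 − 0.06) = 12.5928 / 0.0782 = 161.0332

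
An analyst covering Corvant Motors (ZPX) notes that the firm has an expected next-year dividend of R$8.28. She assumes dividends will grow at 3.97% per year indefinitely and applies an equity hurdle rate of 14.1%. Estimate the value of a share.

R$81.74

Gordon growth model: P₀ = D₁/(r − g), with D₁ = 8.28 given directly.
P₀ = 8.2800 / (0.141 − 0.0397) = 8.2800 / 0.1013 = 81.7374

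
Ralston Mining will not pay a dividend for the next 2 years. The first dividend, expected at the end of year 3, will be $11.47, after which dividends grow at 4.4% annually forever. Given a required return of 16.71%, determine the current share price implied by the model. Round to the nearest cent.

$68.41

Deferred-dividend DDM. At t=2 the remaining stream is a growing perpetuity with first payment D_3 = 11.47.
V_2 = D_3/(r−g) = 11.47/(0.1671−0.044) = 93.1763
P₀ = V_2/(1+r)^2 = 93.1763/(1+0.1671)^2 = 68.4052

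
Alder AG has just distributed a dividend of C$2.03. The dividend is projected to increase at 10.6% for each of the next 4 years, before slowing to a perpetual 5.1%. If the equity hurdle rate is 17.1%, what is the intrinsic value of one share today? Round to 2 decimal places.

Two-stage DDM. Project D₁…D_4 at 0.106, terminal growth 0.051, discount at r = 0.171.
D_1 = 2.2452
D_2 = 2.4832
D_3 = 2.7464
D_4 = 3.0375
Terminal value at t=4: TV = D_5/(r−g) = 3.1924/(0.171−0.051) = 26.6035
P₀ = 2.2452/(1+0.171)^1 + 2.4832/(1+0.171)^2 + 2.7464/(1+0.171)^3 + 3.0375/(1+0.171)^4 + 26.6035/(1+0.171)^4 = 21.2025

C$21.20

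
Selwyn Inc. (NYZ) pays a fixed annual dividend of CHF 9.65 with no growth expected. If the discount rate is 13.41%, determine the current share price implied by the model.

CHF 71.96

Zero-growth DDM (perpetuity): P₀ = D/r = 9.65 / 0.1341 = 71.9612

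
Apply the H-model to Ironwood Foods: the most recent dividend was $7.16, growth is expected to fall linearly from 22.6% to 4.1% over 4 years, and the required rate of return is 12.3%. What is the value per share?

H-model: P₀ = D₀[(1+g_L) + H(g_S−g_L)]/(r−g_L), with H = 4/2 = 2.
P₀ = 7.16 × [(1+0.041) + 2×(0.226−0.041)] / (0.123−0.041)
   = 7.16 × 1.4110 / 0.082 = 123.2044

$123.20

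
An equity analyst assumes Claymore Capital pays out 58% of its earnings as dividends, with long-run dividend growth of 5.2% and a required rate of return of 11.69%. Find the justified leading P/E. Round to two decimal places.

8.94

Justified leading P/E = b/(r−g) = 0.58/(0.1169−0.052) = 8.9368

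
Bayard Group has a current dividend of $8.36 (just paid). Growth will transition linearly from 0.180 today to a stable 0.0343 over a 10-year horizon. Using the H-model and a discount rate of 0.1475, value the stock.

H-model: P₀ = D₀[(1+g_L) + H(g_S−g_L)]/(r−g_L), with H = 10/2 = 5.
P₀ = 8.36 × [(1+0.0343) + 5×(0.18−0.0343)] / (0.1475−0.0343)
   = 8.36 × 1.7628 / 0.1132 = 130.1856

$130.19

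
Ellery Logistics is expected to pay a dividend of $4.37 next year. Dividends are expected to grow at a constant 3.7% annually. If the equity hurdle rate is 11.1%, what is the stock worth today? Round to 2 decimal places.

$59.05

Gordon growth model: P₀ = D₁/(r − g), with D₁ = 4.37 given directly.
P₀ = 4.3700 / (0.111 − 0.037) = 4.3700 / 0.074 = 59.0541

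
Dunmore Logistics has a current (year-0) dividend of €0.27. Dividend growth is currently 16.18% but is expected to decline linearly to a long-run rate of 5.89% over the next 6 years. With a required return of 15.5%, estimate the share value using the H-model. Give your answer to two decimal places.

H-model: P₀ = D₀[(1+g_L) + H(g_S−g_L)]/(r−g_L), with H = 6/2 = 3.
P₀ = 0.27 × [(1+0.0589) + 3×(0.1618−0.0589)] / (0.155−0.0589)
   = 0.27 × 1.3676 / 0.0961 = 3.8424

€3.84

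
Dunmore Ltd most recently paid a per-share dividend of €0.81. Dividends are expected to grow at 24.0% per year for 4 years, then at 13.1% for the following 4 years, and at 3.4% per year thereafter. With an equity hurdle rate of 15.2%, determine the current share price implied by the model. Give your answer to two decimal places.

€16.91

Three-stage DDM. Project D₁…D_8; terminal Gordon value at t=8 with g = 0.034; discount at r = 0.152.
D_1 = 1.0044
D_2 = 1.2455
D_3 = 1.5444
D_4 = 1.9150
D_5 = 2.1659
D_6 = 2.4496
D_7 = 2.7705
D_8 = 3.1334
TV_8 = 3.2400/(0.152−0.034) = 27.4575
P₀ = Σ Dₜ/(1+r)ᵗ + TV_8/(1+r)^8 = 16.9145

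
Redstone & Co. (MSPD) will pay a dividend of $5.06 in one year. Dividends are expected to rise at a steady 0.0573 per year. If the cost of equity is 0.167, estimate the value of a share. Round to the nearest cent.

$46.13

Gordon growth model: P₀ = D₁/(r − g), with D₁ = 5.06 given directly.
P₀ = 5.0600 / (0.167 − 0.0573) = 5.0600 / 0.1097 = 46.1258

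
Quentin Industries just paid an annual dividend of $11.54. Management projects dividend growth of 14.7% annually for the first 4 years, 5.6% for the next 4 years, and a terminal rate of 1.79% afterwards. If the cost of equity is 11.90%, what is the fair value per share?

$195.02

Three-stage DDM. Project D₁…D_8; terminal Gordon value at t=8 with g = 0.0179; discount at r = 0.119.
D_1 = 13.2364
D_2 = 15.1821
D_3 = 17.4139
D_4 = 19.9737
D_5 = 21.0923
D_6 = 22.2734
D_7 = 23.5208
D_8 = 24.8379
TV_8 = 25.2825/(0.119−0.0179) = 250.0743
P₀ = Σ Dₜ/(1+r)ᵗ + TV_8/(1+r)^8 = 195.0228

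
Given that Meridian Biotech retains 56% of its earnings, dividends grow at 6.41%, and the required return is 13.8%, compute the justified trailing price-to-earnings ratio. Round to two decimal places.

Payout ratio b = 1 − 0.56 = 0.44.
Justified trailing P/E = b(1+g)/(r−g) = 0.44×(1+0.0641)/(0.138−0.0641) = 6.3356

6.34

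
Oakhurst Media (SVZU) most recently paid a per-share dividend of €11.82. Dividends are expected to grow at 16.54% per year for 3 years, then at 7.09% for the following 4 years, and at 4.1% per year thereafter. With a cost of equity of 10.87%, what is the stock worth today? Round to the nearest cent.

€273.34

Three-stage DDM. Project D₁…D_7; terminal Gordon value at t=7 with g = 0.041; discount at r = 0.1087.
D_1 = 13.7750
D_2 = 16.0534
D_3 = 18.7087
D_4 = 20.0351
D_5 = 21.4556
D_6 = 22.9768
D_7 = 24.6058
TV_7 = 25.6147/(0.1087−0.041) = 378.3557
P₀ = Σ Dₜ/(1+r)ᵗ + TV_7/(1+r)^7 = 273.3390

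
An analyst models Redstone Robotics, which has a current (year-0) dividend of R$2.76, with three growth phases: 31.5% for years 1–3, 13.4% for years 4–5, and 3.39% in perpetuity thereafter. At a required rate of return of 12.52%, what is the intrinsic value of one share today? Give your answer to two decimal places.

Three-stage DDM. Project D₁…D_5; terminal Gordon value at t=5 with g = 0.0339; discount at r = 0.1252.
D_1 = 3.6294
D_2 = 4.7727
D_3 = 6.2760
D_4 = 7.1170
D_5 = 8.0707
TV_5 = 8.3443/(0.1252−0.0339) = 91.3945
P₀ = Σ Dₜ/(1+r)ᵗ + TV_5/(1+r)^5 = 70.9878

R$70.99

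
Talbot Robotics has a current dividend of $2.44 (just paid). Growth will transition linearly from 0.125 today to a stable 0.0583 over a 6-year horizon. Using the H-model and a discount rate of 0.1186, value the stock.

H-model: P₀ = D₀[(1+g_L) + H(g_S−g_L)]/(r−g_L), with H = 6/2 = 3.
P₀ = 2.44 × [(1+0.0583) + 3×(0.125−0.0583)] / (0.1186−0.0583)
   = 2.44 × 1.2584 / 0.0603 = 50.9203

$50.92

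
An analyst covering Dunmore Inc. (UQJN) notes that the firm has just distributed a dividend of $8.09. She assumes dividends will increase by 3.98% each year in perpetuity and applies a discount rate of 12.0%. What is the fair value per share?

$104.89

Gordon growth model: P₀ = D₁/(r − g). D₁ = 8.09 × (1 + 0.0398) = 8.4120.
P₀ = 8.4120 / (0.12 − 0.0398) = 8.4120 / 0.0802 = 104.8876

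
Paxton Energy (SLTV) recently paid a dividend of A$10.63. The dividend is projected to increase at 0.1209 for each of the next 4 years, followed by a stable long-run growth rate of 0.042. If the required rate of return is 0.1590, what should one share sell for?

Two-stage DDM. Project D₁…D_4 at 0.1209, terminal growth 0.042, discount at r = 0.159.
D_1 = 11.9152
D_2 = 13.3557
D_3 = 14.9704
D_4 = 16.7803
Terminal value at t=4: TV = D_5/(r−g) = 17.4851/(0.159−0.042) = 149.4454
P₀ = 11.9152/(1+0.159)^1 + 13.3557/(1+0.159)^2 + 14.9704/(1+0.159)^3 + 16.7803/(1+0.159)^4 + 149.4454/(1+0.159)^4 = 121.9612

A$121.96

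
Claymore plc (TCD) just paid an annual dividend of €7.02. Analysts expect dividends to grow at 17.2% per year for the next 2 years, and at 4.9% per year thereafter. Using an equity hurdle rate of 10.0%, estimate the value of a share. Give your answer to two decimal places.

€179.36

Two-stage DDM. Project D₁…D_2 at 0.172, terminal growth 0.049, discount at r = 0.1.
D_1 = 8.2274
D_2 = 9.6426
Terminal value at t=2: TV = D_3/(r−g) = 10.1150/(0.1−0.049) = 198.3342
P₀ = 8.2274/(1+0.1)^1 + 9.6426/(1+0.1)^2 + 198.3342/(1+0.1)^2 = 179.3611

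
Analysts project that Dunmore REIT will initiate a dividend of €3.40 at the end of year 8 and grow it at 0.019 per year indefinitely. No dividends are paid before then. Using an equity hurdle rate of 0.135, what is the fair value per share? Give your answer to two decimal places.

€12.08

Deferred-dividend DDM. At t=7 the remaining stream is a growing perpetuity with first payment D_8 = 3.40.
V_7 = D_8/(r−g) = 3.40/(0.135−0.019) = 29.3103
P₀ = V_7/(1+r)^7 = 29.3103/(1+0.135)^7 = 12.0795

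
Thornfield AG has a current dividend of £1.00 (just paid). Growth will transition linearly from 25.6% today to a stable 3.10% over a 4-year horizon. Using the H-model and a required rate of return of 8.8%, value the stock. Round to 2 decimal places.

H-model: P₀ = D₀[(1+g_L) + H(g_S−g_L)]/(r−g_L), with H = 4/2 = 2.
P₀ = 1.00 × [(1+0.031) + 2×(0.256−0.031)] / (0.088−0.031)
   = 1.00 × 1.4810 / 0.057 = 25.9825

£25.98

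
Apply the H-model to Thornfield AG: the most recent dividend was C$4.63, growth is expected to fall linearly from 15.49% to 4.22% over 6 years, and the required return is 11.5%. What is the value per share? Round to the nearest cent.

H-model: P₀ = D₀[(1+g_L) + H(g_S−g_L)]/(r−g_L), with H = 6/2 = 3.
P₀ = 4.63 × [(1+0.0422) + 3×(0.1549−0.0422)] / (0.115−0.0422)
   = 4.63 × 1.3803 / 0.0728 = 87.7856

C$87.79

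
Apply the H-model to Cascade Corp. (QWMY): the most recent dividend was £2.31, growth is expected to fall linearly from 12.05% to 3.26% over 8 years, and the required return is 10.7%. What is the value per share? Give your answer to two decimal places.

£42.98

H-model: P₀ = D₀[(1+g_L) + H(g_S−g_L)]/(r−g_L), with H = 8/2 = 4.
P₀ = 2.31 × [(1+0.0326) + 4×(0.1205−0.0326)] / (0.107−0.0326)
   = 2.31 × 1.3842 / 0.0744 = 42.9772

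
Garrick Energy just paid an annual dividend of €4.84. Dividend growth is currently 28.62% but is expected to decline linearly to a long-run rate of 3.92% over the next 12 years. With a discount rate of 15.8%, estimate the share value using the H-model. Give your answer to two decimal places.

€102.72

H-model: P₀ = D₀[(1+g_L) + H(g_S−g_L)]/(r−g_L), with H = 12/2 = 6.
P₀ = 4.84 × [(1+0.0392) + 6×(0.2862−0.0392)] / (0.158−0.0392)
   = 4.84 × 2.5212 / 0.1188 = 102.7156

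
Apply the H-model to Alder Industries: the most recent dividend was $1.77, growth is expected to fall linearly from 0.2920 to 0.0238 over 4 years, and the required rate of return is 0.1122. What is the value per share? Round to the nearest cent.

H-model: P₀ = D₀[(1+g_L) + H(g_S−g_L)]/(r−g_L), with H = 4/2 = 2.
P₀ = 1.77 × [(1+0.0238) + 2×(0.292−0.0238)] / (0.1122−0.0238)
   = 1.77 × 1.5602 / 0.0884 = 31.2393

$31.24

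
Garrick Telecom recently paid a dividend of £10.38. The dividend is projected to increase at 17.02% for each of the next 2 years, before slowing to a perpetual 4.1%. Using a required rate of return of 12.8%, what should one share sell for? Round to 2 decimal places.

£155.61

Two-stage DDM. Project D₁…D_2 at 0.1702, terminal growth 0.041, discount at r = 0.128.
D_1 = 12.1467
D_2 = 14.2140
Terminal value at t=2: TV = D_3/(r−g) = 14.7968/(0.128−0.041) = 170.0783
P₀ = 12.1467/(1+0.128)^1 + 14.2140/(1+0.128)^2 + 170.0783/(1+0.128)^2 = 155.6086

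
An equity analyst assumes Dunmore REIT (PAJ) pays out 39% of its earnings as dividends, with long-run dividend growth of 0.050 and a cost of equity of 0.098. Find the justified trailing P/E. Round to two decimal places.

8.53

Justified trailing P/E = b(1+g)/(r−g) = 0.39×(1+0.05)/(0.098−0.05) = 8.5312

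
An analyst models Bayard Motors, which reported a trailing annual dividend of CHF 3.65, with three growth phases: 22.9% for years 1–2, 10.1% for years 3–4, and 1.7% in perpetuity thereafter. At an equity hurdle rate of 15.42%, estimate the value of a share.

Three-stage DDM. Project D₁…D_4; terminal Gordon value at t=4 with g = 0.017; discount at r = 0.1542.
D_1 = 4.4859
D_2 = 5.5131
D_3 = 6.0699
D_4 = 6.6830
TV_4 = 6.7966/(0.1542−0.017) = 49.5380
P₀ = Σ Dₜ/(1+r)ᵗ + TV_4/(1+r)^4 = 43.6518

CHF 43.65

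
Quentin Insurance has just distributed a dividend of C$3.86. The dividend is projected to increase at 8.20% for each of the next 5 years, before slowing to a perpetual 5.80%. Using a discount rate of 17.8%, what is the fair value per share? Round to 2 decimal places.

C$37.31

Two-stage DDM. Project D₁…D_5 at 0.082, terminal growth 0.058, discount at r = 0.178.
D_1 = 4.1765
D_2 = 4.5190
D_3 = 4.8896
D_4 = 5.2905
D_5 = 5.7243
Terminal value at t=5: TV = D_6/(r−g) = 6.0563/(0.178−0.058) = 50.4694
P₀ = 4.1765/(1+0.178)^1 + 4.5190/(1+0.178)^2 + 4.8896/(1+0.178)^3 + 5.2905/(1+0.178)^4 + 5.7243/(1+0.178)^5 + 50.4694/(1+0.178)^5 = 37.3124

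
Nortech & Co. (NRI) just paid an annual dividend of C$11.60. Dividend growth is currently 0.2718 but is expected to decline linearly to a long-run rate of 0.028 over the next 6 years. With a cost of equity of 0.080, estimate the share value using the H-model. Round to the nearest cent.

C$392.48

H-model: P₀ = D₀[(1+g_L) + H(g_S−g_L)]/(r−g_L), with H = 6/2 = 3.
P₀ = 11.60 × [(1+0.028) + 3×(0.2718−0.028)] / (0.08−0.028)
   = 11.60 × 1.7594 / 0.052 = 392.4815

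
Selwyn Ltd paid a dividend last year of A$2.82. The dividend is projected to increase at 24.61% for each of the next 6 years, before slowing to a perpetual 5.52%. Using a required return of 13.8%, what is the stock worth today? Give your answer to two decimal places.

A$85.47

Two-stage DDM. Project D₁…D_6 at 0.2461, terminal growth 0.0552, discount at r = 0.138.
D_1 = 3.5140
D_2 = 4.3788
D_3 = 5.4564
D_4 = 6.7992
D_5 = 8.4725
D_6 = 10.5576
Terminal value at t=6: TV = D_7/(r−g) = 11.1404/(0.138−0.0552) = 134.5460
P₀ = 3.5140/(1+0.138)^1 + 4.3788/(1+0.138)^2 + 5.4564/(1+0.138)^3 + 6.7992/(1+0.138)^4 + 8.4725/(1+0.138)^5 + 10.5576/(1+0.138)^6 + 134.5460/(1+0.138)^6 = 85.4721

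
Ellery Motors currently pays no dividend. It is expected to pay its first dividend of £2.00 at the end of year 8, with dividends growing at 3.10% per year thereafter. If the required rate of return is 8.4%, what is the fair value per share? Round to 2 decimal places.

£21.46

Deferred-dividend DDM. At t=7 the remaining stream is a growing perpetuity with first payment D_8 = 2.00.
V_7 = D_8/(r−g) = 2.00/(0.084−0.031) = 37.7358
P₀ = V_7/(1+r)^7 = 37.7358/(1+0.084)^7 = 21.4560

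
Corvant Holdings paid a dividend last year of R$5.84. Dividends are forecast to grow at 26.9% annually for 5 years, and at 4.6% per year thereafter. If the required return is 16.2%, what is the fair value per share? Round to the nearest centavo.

Two-stage DDM. Project D₁…D_5 at 0.269, terminal growth 0.046, discount at r = 0.162.
D_1 = 7.4110
D_2 = 9.4045
D_3 = 11.9343
D_4 = 15.1447
D_5 = 19.2186
Terminal value at t=5: TV = D_6/(r−g) = 20.1026/(0.162−0.046) = 173.2984
P₀ = 7.4110/(1+0.162)^1 + 9.4045/(1+0.162)^2 + 11.9343/(1+0.162)^3 + 15.1447/(1+0.162)^4 + 19.2186/(1+0.162)^5 + 173.2984/(1+0.162)^5 = 120.1298

R$120.13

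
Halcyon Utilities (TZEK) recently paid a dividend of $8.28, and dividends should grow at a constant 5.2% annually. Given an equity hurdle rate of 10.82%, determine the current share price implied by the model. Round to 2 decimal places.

$154.99

Gordon growth model: P₀ = D₁/(r − g). D₁ = 8.28 × (1 + 0.052) = 8.7106.
P₀ = 8.7106 / (0.1082 − 0.052) = 8.7106 / 0.0562 = 154.9922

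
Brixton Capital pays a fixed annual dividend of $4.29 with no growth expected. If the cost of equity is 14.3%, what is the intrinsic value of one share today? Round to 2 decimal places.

Zero-growth DDM (perpetuity): P₀ = D/r = 4.29 / 0.143 = 30.0000

$30.00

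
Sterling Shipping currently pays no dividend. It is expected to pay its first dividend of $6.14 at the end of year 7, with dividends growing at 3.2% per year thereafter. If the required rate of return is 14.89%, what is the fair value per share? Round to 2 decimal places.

Deferred-dividend DDM. At t=6 the remaining stream is a growing perpetuity with first payment D_7 = 6.14.
V_6 = D_7/(r−g) = 6.14/(0.1489−0.032) = 52.5235
P₀ = V_6/(1+r)^6 = 52.5235/(1+0.1489)^6 = 22.8381

$22.84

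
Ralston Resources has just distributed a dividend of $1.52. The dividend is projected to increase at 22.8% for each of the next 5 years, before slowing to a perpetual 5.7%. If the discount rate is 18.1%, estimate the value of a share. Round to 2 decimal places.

Two-stage DDM. Project D₁…D_5 at 0.228, terminal growth 0.057, discount at r = 0.181.
D_1 = 1.8666
D_2 = 2.2921
D_3 = 2.8147
D_4 = 3.4565
D_5 = 4.2446
Terminal value at t=5: TV = D_6/(r−g) = 4.4865/(0.181−0.057) = 36.1817
P₀ = 1.8666/(1+0.181)^1 + 2.2921/(1+0.181)^2 + 2.8147/(1+0.181)^3 + 3.4565/(1+0.181)^4 + 4.2446/(1+0.181)^5 + 36.1817/(1+0.181)^5 = 24.3055

$24.31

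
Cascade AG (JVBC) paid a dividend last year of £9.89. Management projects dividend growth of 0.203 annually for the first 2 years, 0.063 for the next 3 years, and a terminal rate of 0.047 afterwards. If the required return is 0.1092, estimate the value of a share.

Three-stage DDM. Project D₁…D_5; terminal Gordon value at t=5 with g = 0.047; discount at r = 0.1092.
D_1 = 11.8977
D_2 = 14.3129
D_3 = 15.2146
D_4 = 16.1731
D_5 = 17.1920
TV_5 = 18.0001/(0.1092−0.047) = 289.3901
P₀ = Σ Dₜ/(1+r)ᵗ + TV_5/(1+r)^5 = 226.7918

£226.79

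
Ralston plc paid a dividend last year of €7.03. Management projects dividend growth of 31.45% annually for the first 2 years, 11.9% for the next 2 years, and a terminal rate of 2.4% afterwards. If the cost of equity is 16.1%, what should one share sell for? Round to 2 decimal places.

€96.60

Three-stage DDM. Project D₁…D_4; terminal Gordon value at t=4 with g = 0.024; discount at r = 0.161.
D_1 = 9.2409
D_2 = 12.1472
D_3 = 13.5927
D_4 = 15.2103
TV_4 = 15.5753/(0.161−0.024) = 113.6884
P₀ = Σ Dₜ/(1+r)ᵗ + TV_4/(1+r)^4 = 96.6017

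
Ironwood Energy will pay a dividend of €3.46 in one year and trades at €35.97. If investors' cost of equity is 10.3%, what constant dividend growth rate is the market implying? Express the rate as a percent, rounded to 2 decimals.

From P₀ = D₁/(r − g), the implied growth is g = r − D₁/P₀.
g = 0.103 − 3.46/35.97 = 0.103 − 0.09619 = 0.00681

0.68%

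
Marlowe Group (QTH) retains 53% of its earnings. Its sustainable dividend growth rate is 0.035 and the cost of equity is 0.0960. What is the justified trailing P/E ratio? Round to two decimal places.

Payout ratio b = 1 − 0.53 = 0.47.
Justified trailing P/E = b(1+g)/(r−g) = 0.47×(1+0.035)/(0.096−0.035) = 7.9746

7.97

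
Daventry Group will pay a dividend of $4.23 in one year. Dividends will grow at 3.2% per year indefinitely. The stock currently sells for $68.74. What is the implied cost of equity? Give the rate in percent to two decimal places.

Rearranging the constant-growth DDM: r = D₁/P₀ + g.
r = 4.2300 / 68.74 + 0.032 = 0.06154 + 0.032 = 0.09354

9.35%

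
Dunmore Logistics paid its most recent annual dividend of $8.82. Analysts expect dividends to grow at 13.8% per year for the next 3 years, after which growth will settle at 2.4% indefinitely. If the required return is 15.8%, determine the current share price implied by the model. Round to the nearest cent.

$89.52

Two-stage DDM. Project D₁…D_3 at 0.138, terminal growth 0.024, discount at r = 0.158.
D_1 = 10.0372
D_2 = 11.4223
D_3 = 12.9986
Terminal value at t=3: TV = D_4/(r−g) = 13.3105/(0.158−0.024) = 99.3323
P₀ = 10.0372/(1+0.158)^1 + 11.4223/(1+0.158)^2 + 12.9986/(1+0.158)^3 + 99.3323/(1+0.158)^3 = 89.5248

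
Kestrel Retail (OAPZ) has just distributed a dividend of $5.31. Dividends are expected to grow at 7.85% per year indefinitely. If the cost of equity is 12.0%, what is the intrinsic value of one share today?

Gordon growth model: P₀ = D₁/(r − g). D₁ = 5.31 × (1 + 0.0785) = 5.7268.
P₀ = 5.7268 / (0.12 − 0.0785) = 5.7268 / 0.0415 = 137.9960

$138.00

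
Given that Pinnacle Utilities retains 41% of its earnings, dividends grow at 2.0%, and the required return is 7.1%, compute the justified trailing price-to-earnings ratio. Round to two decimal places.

Payout ratio b = 1 − 0.41 = 0.59.
Justified trailing P/E = b(1+g)/(r−g) = 0.59×(1+0.02)/(0.071−0.02) = 11.8000

11.80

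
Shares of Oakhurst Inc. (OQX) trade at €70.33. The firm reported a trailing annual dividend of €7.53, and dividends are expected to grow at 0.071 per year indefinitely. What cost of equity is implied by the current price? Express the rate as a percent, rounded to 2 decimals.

18.57%

Rearranging the constant-growth DDM: r = D₁/P₀ + g.
D₁ = 7.53 × (1 + 0.071) = 8.0646.
r = 8.0646 / 70.33 + 0.071 = 0.11467 + 0.071 = 0.18567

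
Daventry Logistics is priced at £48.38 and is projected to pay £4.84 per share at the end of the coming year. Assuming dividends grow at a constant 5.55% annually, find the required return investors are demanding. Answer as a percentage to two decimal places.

15.55%

Rearranging the constant-growth DDM: r = D₁/P₀ + g.
r = 4.8400 / 48.38 + 0.0555 = 0.10004 + 0.0555 = 0.15554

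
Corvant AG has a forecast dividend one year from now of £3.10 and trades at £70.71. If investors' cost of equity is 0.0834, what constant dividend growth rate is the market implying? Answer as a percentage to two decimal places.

3.96%

From P₀ = D₁/(r − g), the implied growth is g = r − D₁/P₀.
g = 0.0834 − 3.10/70.71 = 0.0834 − 0.04384 = 0.03956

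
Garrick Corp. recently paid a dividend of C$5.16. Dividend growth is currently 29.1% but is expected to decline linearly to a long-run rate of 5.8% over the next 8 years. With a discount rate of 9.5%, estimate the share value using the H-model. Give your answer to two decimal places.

C$277.52

H-model: P₀ = D₀[(1+g_L) + H(g_S−g_L)]/(r−g_L), with H = 8/2 = 4.
P₀ = 5.16 × [(1+0.058) + 4×(0.291−0.058)] / (0.095−0.058)
   = 5.16 × 1.9900 / 0.037 = 277.5243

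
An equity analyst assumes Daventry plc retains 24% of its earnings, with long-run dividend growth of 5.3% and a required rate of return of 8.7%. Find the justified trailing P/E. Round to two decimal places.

Payout ratio b = 1 − 0.24 = 0.76.
Justified trailing P/E = b(1+g)/(r−g) = 0.76×(1+0.053)/(0.087−0.053) = 23.5376

23.54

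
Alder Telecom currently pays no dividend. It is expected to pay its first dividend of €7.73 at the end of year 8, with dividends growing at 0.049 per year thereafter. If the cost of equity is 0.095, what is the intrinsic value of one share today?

Deferred-dividend DDM. At t=7 the remaining stream is a growing perpetuity with first payment D_8 = 7.73.
V_7 = D_8/(r−g) = 7.73/(0.095−0.049) = 168.0435
P₀ = V_7/(1+r)^7 = 168.0435/(1+0.095)^7 = 89.0272

€89.03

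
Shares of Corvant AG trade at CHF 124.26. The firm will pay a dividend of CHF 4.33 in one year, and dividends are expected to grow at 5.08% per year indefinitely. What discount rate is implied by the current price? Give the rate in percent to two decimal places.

Rearranging the constant-growth DDM: r = D₁/P₀ + g.
r = 4.3300 / 124.26 + 0.0508 = 0.03485 + 0.0508 = 0.08565

8.56%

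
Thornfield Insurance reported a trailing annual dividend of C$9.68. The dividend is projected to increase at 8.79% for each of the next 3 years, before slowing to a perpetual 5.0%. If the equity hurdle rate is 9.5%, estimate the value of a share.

C$250.17

Two-stage DDM. Project D₁…D_3 at 0.0879, terminal growth 0.05, discount at r = 0.095.
D_1 = 10.5309
D_2 = 11.4565
D_3 = 12.4636
Terminal value at t=3: TV = D_4/(r−g) = 13.0867/(0.095−0.05) = 290.8165
P₀ = 10.5309/(1+0.095)^1 + 11.4565/(1+0.095)^2 + 12.4636/(1+0.095)^3 + 290.8165/(1+0.095)^3 = 250.1666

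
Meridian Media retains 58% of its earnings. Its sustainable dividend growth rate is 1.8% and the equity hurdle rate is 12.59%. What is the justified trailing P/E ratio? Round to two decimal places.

Payout ratio b = 1 − 0.58 = 0.42.
Justified trailing P/E = b(1+g)/(r−g) = 0.42×(1+0.018)/(0.1259−0.018) = 3.9626

3.96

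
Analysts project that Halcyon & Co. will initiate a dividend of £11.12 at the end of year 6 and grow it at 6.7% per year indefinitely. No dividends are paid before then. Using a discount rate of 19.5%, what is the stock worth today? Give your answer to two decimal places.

£35.65

Deferred-dividend DDM. At t=5 the remaining stream is a growing perpetuity with first payment D_6 = 11.12.
V_5 = D_6/(r−g) = 11.12/(0.195−0.067) = 86.8750
P₀ = V_5/(1+r)^5 = 86.8750/(1+0.195)^5 = 35.6497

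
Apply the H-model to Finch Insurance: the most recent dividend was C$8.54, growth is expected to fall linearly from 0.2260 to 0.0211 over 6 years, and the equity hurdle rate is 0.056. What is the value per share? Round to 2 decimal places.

H-model: P₀ = D₀[(1+g_L) + H(g_S−g_L)]/(r−g_L), with H = 6/2 = 3.
P₀ = 8.54 × [(1+0.0211) + 3×(0.226−0.0211)] / (0.056−0.0211)
   = 8.54 × 1.6358 / 0.0349 = 400.2789

C$400.28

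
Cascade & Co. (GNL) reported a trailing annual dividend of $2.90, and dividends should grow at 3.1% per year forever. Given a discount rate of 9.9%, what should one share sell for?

$43.97

Gordon growth model: P₀ = D₁/(r − g). D₁ = 2.90 × (1 + 0.031) = 2.9899.
P₀ = 2.9899 / (0.099 − 0.031) = 2.9899 / 0.068 = 43.9691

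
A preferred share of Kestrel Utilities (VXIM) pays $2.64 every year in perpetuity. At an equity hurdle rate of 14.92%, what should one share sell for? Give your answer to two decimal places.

$17.69

Zero-growth DDM (perpetuity): P₀ = D/r = 2.64 / 0.1492 = 17.6944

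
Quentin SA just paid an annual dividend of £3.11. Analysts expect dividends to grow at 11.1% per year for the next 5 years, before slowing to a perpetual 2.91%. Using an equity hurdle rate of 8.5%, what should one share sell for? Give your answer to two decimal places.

£81.15

Two-stage DDM. Project D₁…D_5 at 0.111, terminal growth 0.0291, discount at r = 0.085.
D_1 = 3.4552
D_2 = 3.8387
D_3 = 4.2648
D_4 = 4.7382
D_5 = 5.2642
Terminal value at t=5: TV = D_6/(r−g) = 5.4174/(0.085−0.0291) = 96.9118
P₀ = 3.4552/(1+0.085)^1 + 3.8387/(1+0.085)^2 + 4.2648/(1+0.085)^3 + 4.7382/(1+0.085)^4 + 5.2642/(1+0.085)^5 + 96.9118/(1+0.085)^5 = 81.1550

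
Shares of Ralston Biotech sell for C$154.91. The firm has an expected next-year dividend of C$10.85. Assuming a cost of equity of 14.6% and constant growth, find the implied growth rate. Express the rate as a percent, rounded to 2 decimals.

7.60%

From P₀ = D₁/(r − g), the implied growth is g = r − D₁/P₀.
g = 0.146 − 10.85/154.91 = 0.146 − 0.07004 = 0.07596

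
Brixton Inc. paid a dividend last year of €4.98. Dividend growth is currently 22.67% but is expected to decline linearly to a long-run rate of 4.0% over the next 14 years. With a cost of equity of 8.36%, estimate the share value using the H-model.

H-model: P₀ = D₀[(1+g_L) + H(g_S−g_L)]/(r−g_L), with H = 14/2 = 7.
P₀ = 4.98 × [(1+0.04) + 7×(0.2267−0.04)] / (0.0836−0.04)
   = 4.98 × 2.3469 / 0.0436 = 268.0633

€268.06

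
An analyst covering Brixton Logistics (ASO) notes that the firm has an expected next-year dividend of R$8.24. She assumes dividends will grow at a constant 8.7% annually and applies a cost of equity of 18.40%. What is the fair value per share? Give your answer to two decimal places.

Gordon growth model: P₀ = D₁/(r − g), with D₁ = 8.24 given directly.
P₀ = 8.2400 / (0.184 − 0.087) = 8.2400 / 0.097 = 84.9485

R$84.95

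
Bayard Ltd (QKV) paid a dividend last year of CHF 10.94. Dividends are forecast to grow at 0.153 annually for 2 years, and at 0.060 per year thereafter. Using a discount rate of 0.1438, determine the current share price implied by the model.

CHF 162.76

Two-stage DDM. Project D₁…D_2 at 0.153, terminal growth 0.06, discount at r = 0.1438.
D_1 = 12.6138
D_2 = 14.5437
Terminal value at t=2: TV = D_3/(r−g) = 15.4164/(0.1438−0.06) = 183.9661
P₀ = 12.6138/(1+0.1438)^1 + 14.5437/(1+0.1438)^2 + 183.9661/(1+0.1438)^2 = 162.7616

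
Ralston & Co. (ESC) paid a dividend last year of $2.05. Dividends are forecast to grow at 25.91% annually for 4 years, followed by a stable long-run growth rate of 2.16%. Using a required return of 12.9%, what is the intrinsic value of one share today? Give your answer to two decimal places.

Two-stage DDM. Project D₁…D_4 at 0.2591, terminal growth 0.0216, discount at r = 0.129.
D_1 = 2.5812
D_2 = 3.2499
D_3 = 4.0920
D_4 = 5.1522
Terminal value at t=4: TV = D_5/(r−g) = 5.2635/(0.129−0.0216) = 49.0085
P₀ = 2.5812/(1+0.129)^1 + 3.2499/(1+0.129)^2 + 4.0920/(1+0.129)^3 + 5.1522/(1+0.129)^4 + 49.0085/(1+0.129)^4 = 41.0150

$41.02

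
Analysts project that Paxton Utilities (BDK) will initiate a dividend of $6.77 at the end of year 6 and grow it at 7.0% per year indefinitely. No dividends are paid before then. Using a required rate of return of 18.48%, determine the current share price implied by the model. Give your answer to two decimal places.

Deferred-dividend DDM. At t=5 the remaining stream is a growing perpetuity with first payment D_6 = 6.77.
V_5 = D_6/(r−g) = 6.77/(0.1848−0.07) = 58.9721
P₀ = V_5/(1+r)^5 = 58.9721/(1+0.1848)^5 = 25.2593

$25.26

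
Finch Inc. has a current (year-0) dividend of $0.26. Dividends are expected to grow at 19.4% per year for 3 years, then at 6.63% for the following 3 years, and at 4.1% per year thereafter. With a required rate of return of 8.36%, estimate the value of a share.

Three-stage DDM. Project D₁…D_6; terminal Gordon value at t=6 with g = 0.041; discount at r = 0.0836.
D_1 = 0.3104
D_2 = 0.3707
D_3 = 0.4426
D_4 = 0.4719
D_5 = 0.5032
D_6 = 0.5366
TV_6 = 0.5586/(0.0836−0.041) = 13.1119
P₀ = Σ Dₜ/(1+r)ᵗ + TV_6/(1+r)^6 = 10.0599

$10.06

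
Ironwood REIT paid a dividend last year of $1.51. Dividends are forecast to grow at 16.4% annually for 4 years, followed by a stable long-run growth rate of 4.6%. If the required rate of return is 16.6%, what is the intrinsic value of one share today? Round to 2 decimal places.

$19.09

Two-stage DDM. Project D₁…D_4 at 0.164, terminal growth 0.046, discount at r = 0.166.
D_1 = 1.7576
D_2 = 2.0459
D_3 = 2.3814
D_4 = 2.7720
Terminal value at t=4: TV = D_5/(r−g) = 2.8995/(0.166−0.046) = 24.1624
P₀ = 1.7576/(1+0.166)^1 + 2.0459/(1+0.166)^2 + 2.3814/(1+0.166)^3 + 2.7720/(1+0.166)^4 + 24.1624/(1+0.166)^4 = 19.0862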